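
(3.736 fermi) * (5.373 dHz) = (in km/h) 7.226e-15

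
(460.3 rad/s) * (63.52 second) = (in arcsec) 6.031e+09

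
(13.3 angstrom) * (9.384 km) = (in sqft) 0.0001343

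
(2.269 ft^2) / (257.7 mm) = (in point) 2319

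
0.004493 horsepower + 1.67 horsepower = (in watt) 1249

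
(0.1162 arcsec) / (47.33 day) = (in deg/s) 7.893e-12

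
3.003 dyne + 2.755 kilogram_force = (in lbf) 6.074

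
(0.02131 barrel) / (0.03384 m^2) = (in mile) 6.221e-05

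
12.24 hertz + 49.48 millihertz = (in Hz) 12.29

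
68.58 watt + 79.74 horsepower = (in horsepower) 79.83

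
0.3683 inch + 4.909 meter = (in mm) 4918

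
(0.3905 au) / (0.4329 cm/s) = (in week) 2.231e+07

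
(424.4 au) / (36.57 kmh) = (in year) 1.982e+05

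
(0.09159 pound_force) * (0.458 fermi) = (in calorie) 4.46e-17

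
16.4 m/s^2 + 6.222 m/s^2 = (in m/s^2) 22.62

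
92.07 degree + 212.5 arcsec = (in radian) 1.608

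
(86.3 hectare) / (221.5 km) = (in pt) 1.104e+04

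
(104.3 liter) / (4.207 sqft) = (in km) 0.0002669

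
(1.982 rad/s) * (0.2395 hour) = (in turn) 272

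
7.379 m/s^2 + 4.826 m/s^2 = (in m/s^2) 12.2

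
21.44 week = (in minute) 2.161e+05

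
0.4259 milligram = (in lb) 9.389e-07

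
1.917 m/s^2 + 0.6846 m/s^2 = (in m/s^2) 2.602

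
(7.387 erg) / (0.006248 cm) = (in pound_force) 0.002658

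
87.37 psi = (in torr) 4518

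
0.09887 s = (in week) 1.635e-07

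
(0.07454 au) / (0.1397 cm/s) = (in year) 2.531e+05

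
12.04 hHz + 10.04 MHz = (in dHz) 1.004e+08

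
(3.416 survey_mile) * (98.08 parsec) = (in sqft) 1.791e+23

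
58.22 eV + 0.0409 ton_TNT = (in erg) 1.711e+15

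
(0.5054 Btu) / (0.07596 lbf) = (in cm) 1.578e+05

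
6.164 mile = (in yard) 1.085e+04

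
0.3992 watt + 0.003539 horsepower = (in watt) 3.038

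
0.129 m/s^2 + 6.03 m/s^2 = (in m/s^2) 6.159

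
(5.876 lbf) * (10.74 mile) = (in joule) 4.518e+05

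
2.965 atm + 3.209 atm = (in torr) 4692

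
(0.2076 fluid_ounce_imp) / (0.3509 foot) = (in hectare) 5.515e-09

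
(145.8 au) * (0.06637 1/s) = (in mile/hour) 3.238e+12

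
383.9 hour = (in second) 1.382e+06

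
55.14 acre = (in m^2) 2.231e+05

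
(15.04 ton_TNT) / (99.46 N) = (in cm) 6.327e+10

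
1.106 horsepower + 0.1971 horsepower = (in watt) 971.7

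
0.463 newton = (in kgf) 0.04721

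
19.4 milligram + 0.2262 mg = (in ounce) 0.0006923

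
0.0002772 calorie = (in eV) 7.239e+15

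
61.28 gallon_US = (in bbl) 1.459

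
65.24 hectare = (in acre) 161.2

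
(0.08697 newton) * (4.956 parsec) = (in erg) 1.33e+23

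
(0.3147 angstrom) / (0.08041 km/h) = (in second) 1.409e-09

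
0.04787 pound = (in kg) 0.02171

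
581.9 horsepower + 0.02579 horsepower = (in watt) 4.339e+05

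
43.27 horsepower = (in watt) 3.227e+04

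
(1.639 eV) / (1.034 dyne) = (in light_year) 2.684e-30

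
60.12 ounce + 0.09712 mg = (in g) 1704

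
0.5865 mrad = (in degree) 0.0336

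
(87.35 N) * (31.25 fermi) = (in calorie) 6.524e-13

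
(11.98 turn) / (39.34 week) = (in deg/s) 0.0001813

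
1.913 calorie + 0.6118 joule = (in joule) 8.616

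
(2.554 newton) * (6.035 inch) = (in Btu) 0.0003711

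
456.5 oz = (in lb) 28.53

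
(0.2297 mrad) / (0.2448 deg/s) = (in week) 8.889e-08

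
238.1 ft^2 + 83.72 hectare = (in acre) 206.9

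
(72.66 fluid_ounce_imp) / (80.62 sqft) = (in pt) 0.7813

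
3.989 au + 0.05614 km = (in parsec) 1.934e-05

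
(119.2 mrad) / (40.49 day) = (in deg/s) 1.952e-06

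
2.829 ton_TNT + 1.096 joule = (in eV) 7.388e+28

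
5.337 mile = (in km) 8.589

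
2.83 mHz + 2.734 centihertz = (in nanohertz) 3.017e+07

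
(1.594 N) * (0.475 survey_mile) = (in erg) 1.219e+10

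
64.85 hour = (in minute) 3891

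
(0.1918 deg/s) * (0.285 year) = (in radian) 3.009e+04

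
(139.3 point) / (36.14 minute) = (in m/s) 2.266e-05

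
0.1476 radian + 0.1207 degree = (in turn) 0.02383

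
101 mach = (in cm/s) 3.439e+06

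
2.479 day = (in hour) 59.5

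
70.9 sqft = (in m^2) 6.587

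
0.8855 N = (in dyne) 8.855e+04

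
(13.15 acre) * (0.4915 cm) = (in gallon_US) 6.91e+04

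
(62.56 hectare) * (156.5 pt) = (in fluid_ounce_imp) 1.216e+09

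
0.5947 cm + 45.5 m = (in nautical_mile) 0.02457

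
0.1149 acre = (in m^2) 465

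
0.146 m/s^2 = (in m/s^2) 0.146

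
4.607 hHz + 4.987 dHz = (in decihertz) 4612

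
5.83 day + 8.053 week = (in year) 0.1704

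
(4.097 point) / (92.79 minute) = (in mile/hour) 5.807e-07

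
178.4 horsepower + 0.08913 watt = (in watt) 1.33e+05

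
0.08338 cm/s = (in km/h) 0.003002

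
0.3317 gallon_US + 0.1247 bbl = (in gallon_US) 5.569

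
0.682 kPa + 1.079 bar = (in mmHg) 814.4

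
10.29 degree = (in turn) 0.02858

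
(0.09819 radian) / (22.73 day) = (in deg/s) 2.865e-06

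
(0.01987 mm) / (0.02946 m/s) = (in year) 2.139e-11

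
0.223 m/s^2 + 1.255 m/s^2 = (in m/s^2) 1.478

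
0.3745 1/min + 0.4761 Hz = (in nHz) 4.823e+08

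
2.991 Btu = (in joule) 3156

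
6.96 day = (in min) 1.002e+04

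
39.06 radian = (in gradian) 2487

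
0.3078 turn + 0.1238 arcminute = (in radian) 1.934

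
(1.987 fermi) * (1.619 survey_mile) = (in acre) 1.279e-15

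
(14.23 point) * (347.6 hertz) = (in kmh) 6.282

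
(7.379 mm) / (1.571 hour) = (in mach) 3.832e-09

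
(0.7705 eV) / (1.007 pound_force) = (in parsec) 8.931e-37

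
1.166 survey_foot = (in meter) 0.3554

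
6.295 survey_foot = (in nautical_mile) 0.001036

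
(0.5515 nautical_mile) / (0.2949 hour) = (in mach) 0.002825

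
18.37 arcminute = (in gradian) 0.3402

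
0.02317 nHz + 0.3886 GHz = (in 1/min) 2.332e+10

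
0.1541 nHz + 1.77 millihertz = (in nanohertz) 1.77e+06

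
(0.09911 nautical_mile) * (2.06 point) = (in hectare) 1.334e-05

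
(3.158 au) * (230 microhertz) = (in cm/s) 1.087e+10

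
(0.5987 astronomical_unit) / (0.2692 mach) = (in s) 9.771e+08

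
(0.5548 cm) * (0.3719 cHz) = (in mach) 6.06e-08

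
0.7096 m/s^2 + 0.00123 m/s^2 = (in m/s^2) 0.7108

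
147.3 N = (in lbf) 33.11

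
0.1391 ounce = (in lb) 0.008694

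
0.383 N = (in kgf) 0.03906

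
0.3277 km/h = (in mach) 0.0002673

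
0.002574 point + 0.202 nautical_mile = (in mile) 0.2325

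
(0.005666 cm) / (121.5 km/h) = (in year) 5.323e-14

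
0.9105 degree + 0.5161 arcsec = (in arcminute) 54.64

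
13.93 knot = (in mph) 16.03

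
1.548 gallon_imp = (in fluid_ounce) 238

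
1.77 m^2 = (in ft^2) 19.05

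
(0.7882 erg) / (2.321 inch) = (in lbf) 3.006e-07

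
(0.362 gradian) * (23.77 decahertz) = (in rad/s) 1.352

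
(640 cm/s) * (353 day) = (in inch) 7.685e+09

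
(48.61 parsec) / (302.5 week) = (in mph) 1.834e+10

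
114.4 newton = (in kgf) 11.67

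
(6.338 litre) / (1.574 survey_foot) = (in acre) 3.264e-06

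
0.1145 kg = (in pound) 0.2524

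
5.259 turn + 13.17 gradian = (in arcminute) 1.143e+05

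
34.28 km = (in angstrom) 3.428e+14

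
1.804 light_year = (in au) 1.141e+05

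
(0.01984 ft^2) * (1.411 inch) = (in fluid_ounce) 2.234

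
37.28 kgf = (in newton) 365.6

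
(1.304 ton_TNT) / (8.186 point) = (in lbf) 4.247e+11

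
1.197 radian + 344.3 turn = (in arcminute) 7.441e+06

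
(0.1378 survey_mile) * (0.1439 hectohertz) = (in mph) 7139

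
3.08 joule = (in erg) 3.08e+07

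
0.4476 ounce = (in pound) 0.02797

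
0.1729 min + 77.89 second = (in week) 0.0001459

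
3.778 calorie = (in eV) 9.866e+19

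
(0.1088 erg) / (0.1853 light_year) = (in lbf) 1.395e-24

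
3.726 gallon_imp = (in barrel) 0.1065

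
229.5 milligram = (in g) 0.2295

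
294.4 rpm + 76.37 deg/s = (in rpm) 307.1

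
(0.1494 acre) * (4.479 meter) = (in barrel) 1.703e+04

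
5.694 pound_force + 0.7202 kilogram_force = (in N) 32.39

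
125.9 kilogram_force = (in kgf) 125.9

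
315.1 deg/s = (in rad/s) 5.5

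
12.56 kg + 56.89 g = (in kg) 12.62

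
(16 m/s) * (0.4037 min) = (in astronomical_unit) 2.591e-09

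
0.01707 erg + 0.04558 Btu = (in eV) 3.002e+20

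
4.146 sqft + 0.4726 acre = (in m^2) 1913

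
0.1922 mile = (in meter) 309.3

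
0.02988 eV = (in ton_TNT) 1.144e-30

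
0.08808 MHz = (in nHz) 8.808e+13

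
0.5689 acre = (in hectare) 0.2302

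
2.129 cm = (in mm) 21.29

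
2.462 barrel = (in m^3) 0.3914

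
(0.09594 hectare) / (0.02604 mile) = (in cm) 2289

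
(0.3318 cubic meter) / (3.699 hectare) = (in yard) 9.81e-06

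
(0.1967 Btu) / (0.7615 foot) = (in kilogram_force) 91.17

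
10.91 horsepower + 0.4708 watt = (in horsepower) 10.91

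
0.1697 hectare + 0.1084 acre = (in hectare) 0.2136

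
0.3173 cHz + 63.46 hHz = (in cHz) 6.346e+05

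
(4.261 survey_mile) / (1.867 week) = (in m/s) 0.006073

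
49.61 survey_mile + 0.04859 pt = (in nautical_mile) 43.11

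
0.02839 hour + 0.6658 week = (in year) 0.01277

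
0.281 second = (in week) 4.646e-07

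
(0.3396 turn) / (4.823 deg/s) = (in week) 4.191e-05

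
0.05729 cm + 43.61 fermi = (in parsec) 1.857e-20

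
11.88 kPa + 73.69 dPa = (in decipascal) 1.189e+05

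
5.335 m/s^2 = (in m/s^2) 5.335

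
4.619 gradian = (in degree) 4.157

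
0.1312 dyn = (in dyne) 0.1312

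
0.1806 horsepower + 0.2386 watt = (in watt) 134.9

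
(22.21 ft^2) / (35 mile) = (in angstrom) 3.663e+05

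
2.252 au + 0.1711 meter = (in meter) 3.369e+11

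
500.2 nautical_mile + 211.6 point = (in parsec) 3.002e-11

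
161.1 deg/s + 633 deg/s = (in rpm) 132.3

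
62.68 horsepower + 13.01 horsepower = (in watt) 5.644e+04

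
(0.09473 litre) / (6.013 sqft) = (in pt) 0.4807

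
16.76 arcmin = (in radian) 0.004875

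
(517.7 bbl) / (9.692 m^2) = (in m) 8.492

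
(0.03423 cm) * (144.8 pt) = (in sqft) 0.0001882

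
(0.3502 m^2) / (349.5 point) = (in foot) 9.319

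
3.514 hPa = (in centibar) 0.3514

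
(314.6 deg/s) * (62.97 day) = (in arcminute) 1.027e+11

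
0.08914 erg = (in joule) 8.914e-09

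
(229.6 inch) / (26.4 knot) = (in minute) 0.007157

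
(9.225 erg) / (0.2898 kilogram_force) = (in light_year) 3.431e-23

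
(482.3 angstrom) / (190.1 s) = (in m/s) 2.537e-10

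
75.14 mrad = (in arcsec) 1.55e+04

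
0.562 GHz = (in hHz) 5.62e+06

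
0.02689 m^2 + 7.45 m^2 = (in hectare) 0.0007477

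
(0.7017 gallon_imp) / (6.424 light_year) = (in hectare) 5.249e-24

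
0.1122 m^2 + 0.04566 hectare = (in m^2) 456.7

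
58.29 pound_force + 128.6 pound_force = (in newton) 831.3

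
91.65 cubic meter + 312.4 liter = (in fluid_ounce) 3.11e+06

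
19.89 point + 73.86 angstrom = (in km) 7.017e-06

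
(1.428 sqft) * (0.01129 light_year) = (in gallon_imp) 3.117e+15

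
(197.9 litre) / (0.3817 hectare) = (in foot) 0.0001701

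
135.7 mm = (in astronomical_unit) 9.071e-13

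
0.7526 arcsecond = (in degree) 0.0002091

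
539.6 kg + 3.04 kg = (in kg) 542.6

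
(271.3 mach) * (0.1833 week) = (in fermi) 1.024e+25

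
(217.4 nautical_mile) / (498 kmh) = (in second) 2911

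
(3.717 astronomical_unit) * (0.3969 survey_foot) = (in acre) 1.662e+07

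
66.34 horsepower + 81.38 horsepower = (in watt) 1.102e+05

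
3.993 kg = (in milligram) 3.993e+06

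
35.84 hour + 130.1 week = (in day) 912.2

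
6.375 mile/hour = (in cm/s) 285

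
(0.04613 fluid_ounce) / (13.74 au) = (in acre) 1.64e-22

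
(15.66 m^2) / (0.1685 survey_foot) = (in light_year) 3.223e-14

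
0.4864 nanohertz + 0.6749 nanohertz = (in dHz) 1.161e-08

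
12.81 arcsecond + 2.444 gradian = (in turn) 0.00612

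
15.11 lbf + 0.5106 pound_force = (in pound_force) 15.62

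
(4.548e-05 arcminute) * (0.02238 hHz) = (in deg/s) 1.696e-06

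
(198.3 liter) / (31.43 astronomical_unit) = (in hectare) 4.217e-18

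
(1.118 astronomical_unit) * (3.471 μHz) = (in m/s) 5.805e+05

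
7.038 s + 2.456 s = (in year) 3.011e-07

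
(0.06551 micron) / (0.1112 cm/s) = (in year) 1.868e-12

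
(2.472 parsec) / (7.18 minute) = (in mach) 5.2e+11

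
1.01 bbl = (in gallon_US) 42.42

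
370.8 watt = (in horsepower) 0.4973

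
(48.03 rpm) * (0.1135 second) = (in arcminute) 1963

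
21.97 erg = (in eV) 1.371e+13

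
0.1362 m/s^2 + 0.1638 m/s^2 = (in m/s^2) 0.3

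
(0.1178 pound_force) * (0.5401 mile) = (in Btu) 0.4317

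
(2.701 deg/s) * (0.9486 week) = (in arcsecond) 5.579e+09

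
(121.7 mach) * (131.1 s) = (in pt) 1.54e+10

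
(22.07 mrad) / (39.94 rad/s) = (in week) 9.137e-10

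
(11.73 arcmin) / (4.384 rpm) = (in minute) 0.0001239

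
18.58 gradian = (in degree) 16.72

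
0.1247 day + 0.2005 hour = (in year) 0.0003645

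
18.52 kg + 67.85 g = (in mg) 1.859e+07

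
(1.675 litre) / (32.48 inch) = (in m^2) 0.00203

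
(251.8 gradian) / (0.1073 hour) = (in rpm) 0.09778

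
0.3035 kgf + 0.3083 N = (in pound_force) 0.7384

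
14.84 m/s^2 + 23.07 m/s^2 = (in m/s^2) 37.91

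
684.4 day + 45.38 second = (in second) 5.913e+07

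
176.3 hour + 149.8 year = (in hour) 1.312e+06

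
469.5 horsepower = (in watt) 3.501e+05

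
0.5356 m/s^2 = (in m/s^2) 0.5356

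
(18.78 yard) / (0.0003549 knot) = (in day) 1.089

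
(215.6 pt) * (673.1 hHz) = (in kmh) 1.843e+04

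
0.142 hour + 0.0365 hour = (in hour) 0.1785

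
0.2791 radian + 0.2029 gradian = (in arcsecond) 5.823e+04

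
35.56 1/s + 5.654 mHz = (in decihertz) 355.7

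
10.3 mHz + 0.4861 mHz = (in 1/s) 0.01079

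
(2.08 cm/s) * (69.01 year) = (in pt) 1.283e+11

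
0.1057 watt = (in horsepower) 0.0001417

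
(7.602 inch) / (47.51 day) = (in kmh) 1.693e-07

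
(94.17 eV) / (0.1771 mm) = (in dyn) 8.519e-09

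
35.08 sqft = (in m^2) 3.259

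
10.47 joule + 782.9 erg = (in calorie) 2.502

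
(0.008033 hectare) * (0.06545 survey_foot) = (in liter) 1603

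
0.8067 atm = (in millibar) 817.4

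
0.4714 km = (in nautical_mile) 0.2545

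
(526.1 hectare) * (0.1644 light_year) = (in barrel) 5.147e+22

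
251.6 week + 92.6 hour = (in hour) 4.236e+04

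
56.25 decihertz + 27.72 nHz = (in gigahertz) 5.625e-09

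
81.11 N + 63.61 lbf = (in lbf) 81.84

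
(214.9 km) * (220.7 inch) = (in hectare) 120.5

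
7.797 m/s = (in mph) 17.44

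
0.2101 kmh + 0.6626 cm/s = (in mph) 0.1454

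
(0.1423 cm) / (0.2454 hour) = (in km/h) 5.799e-06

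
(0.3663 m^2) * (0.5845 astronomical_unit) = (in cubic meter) 3.203e+10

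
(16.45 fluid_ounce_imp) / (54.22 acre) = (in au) 1.424e-20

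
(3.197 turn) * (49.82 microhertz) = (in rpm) 0.009556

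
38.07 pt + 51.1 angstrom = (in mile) 8.345e-06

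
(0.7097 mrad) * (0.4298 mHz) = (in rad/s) 3.05e-07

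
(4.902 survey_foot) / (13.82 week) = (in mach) 5.25e-10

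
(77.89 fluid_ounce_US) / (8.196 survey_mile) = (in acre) 4.315e-11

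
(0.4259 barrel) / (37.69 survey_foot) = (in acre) 1.456e-06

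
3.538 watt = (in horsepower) 0.004745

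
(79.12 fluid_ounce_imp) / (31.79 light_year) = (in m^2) 7.475e-21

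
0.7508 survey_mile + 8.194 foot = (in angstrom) 1.211e+13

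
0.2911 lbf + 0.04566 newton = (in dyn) 1.341e+05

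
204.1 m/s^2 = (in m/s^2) 204.1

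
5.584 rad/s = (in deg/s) 319.9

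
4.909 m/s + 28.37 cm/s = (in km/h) 18.69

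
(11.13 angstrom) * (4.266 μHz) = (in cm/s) 4.748e-13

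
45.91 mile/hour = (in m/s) 20.52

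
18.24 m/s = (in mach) 0.05357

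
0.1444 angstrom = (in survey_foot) 4.738e-11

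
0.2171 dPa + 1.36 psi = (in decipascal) 9.377e+04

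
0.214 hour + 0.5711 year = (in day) 208.5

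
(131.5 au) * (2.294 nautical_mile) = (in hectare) 8.358e+12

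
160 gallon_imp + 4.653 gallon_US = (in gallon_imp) 163.9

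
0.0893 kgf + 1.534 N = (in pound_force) 0.5417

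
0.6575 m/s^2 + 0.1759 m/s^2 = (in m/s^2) 0.8334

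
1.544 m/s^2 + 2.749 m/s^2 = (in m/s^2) 4.293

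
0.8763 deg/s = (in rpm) 0.1461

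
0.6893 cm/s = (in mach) 2.024e-05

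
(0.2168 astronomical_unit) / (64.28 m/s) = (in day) 5840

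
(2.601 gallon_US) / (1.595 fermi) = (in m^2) 6.173e+12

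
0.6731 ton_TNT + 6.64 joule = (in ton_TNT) 0.6731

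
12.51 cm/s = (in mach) 0.0003674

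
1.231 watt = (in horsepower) 0.001651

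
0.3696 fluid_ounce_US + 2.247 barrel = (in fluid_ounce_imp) 1.257e+04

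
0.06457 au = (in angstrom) 9.66e+19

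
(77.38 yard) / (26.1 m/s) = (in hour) 0.000753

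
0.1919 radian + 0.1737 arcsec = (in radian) 0.1919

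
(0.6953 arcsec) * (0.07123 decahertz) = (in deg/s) 0.0001376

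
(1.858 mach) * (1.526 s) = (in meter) 965.4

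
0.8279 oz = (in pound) 0.05174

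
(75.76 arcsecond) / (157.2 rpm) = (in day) 2.582e-10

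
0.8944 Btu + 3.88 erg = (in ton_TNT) 2.255e-07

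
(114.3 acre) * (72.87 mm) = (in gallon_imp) 7.414e+06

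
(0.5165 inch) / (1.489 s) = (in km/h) 0.03172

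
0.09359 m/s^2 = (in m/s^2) 0.09359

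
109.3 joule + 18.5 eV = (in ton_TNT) 2.612e-08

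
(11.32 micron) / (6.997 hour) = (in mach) 1.32e-12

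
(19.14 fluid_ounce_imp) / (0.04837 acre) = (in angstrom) 2.778e+04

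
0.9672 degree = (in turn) 0.002687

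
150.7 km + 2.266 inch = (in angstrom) 1.507e+15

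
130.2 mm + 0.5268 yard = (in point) 1735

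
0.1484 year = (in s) 4.68e+06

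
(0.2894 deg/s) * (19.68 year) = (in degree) 1.796e+08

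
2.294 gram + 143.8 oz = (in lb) 8.993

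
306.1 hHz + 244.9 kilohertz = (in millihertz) 2.755e+08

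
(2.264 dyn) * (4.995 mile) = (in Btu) 0.0001725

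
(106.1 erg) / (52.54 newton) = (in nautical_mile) 1.09e-10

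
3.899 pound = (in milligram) 1.769e+06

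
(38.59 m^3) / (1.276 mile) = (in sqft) 0.2023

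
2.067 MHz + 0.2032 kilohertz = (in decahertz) 2.067e+05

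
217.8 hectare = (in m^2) 2.178e+06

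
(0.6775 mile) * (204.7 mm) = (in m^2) 223.2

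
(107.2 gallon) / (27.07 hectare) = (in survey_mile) 9.315e-10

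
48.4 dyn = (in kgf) 4.935e-05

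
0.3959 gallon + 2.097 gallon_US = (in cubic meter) 0.009437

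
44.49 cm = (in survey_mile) 0.0002764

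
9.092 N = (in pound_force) 2.044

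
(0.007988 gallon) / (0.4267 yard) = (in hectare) 7.75e-09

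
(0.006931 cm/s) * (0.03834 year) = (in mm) 8.38e+04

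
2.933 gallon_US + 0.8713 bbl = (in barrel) 0.9411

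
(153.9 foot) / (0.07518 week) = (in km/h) 0.003714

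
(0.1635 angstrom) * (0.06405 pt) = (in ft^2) 3.977e-15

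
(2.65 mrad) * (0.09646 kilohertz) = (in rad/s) 0.2556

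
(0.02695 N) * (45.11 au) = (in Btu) 1.724e+08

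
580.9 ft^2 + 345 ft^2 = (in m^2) 86.02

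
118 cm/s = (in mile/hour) 2.64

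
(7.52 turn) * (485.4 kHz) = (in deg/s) 1.314e+09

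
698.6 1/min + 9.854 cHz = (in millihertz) 1.174e+04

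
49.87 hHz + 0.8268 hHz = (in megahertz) 0.00507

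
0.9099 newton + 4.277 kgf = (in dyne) 4.285e+06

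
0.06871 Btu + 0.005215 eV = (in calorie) 17.33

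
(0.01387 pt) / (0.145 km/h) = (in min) 2.025e-06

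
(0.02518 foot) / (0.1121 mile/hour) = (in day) 1.773e-06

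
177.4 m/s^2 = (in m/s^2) 177.4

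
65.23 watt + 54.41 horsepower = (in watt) 4.064e+04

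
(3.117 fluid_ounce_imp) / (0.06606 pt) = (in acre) 0.0009391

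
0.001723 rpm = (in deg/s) 0.01034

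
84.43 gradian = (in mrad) 1326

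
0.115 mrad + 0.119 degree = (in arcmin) 7.535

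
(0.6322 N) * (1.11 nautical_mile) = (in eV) 8.112e+21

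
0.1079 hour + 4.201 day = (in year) 0.01152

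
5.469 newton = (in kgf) 0.5577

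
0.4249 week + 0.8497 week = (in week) 1.275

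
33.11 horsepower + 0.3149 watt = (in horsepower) 33.11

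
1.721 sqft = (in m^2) 0.1599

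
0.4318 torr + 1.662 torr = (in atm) 0.002755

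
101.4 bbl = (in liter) 1.612e+04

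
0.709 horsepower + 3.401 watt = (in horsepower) 0.7136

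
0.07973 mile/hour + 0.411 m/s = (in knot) 0.8682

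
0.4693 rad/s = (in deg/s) 26.89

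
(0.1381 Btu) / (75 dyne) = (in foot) 6.374e+05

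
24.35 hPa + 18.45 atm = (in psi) 271.5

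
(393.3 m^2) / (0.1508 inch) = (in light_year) 1.085e-11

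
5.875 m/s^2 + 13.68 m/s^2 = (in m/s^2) 19.55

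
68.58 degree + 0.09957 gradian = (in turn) 0.1907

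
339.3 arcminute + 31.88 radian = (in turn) 5.09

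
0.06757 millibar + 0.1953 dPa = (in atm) 6.688e-05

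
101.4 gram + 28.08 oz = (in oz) 31.66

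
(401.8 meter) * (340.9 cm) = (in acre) 0.3385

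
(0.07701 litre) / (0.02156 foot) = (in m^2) 0.01172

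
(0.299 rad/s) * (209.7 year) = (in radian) 1.977e+09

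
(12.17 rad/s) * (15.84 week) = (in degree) 6.68e+09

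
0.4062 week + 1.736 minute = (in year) 0.007793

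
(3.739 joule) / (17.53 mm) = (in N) 213.3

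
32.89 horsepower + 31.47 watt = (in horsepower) 32.93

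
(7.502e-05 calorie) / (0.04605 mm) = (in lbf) 1.532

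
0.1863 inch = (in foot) 0.01553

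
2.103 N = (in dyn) 2.103e+05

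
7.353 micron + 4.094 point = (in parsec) 4.704e-20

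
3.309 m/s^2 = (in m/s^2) 3.309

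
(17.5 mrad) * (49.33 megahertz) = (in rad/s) 8.633e+05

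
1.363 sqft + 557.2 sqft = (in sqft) 558.6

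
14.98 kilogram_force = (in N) 146.9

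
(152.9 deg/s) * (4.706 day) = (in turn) 1.727e+05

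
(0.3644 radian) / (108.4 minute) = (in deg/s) 0.00321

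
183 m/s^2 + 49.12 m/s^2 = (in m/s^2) 232.1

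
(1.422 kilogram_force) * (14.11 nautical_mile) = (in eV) 2.274e+24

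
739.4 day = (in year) 2.026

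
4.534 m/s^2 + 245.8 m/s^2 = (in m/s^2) 250.3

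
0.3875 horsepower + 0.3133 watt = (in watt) 289.3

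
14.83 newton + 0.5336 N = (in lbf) 3.454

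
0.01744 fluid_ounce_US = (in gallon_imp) 0.0001135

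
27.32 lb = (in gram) 1.239e+04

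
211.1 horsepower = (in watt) 1.574e+05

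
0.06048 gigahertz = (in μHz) 6.048e+13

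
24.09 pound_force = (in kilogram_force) 10.93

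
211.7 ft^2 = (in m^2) 19.67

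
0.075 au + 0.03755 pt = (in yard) 1.227e+10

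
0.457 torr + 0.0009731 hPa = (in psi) 0.008851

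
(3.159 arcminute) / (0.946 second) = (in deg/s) 0.05566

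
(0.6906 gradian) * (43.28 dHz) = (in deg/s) 2.69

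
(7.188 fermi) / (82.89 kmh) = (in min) 5.203e-18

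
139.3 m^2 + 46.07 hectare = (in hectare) 46.08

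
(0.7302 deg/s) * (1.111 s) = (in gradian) 0.9014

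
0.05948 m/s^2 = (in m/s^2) 0.05948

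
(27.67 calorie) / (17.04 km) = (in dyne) 679.4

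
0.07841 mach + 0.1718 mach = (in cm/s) 8520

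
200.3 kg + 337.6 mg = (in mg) 2.003e+08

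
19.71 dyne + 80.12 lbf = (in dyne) 3.564e+07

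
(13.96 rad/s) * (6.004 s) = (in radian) 83.82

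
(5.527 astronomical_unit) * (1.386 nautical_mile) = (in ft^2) 2.284e+16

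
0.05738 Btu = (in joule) 60.54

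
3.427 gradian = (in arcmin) 185.1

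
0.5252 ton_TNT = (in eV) 1.372e+28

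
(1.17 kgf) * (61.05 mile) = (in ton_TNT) 0.0002694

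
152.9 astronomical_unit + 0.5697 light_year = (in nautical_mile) 2.923e+12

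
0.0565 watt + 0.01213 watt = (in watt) 0.06863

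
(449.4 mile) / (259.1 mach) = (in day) 9.488e-05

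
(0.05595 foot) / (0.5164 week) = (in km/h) 1.966e-07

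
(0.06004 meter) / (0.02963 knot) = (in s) 3.939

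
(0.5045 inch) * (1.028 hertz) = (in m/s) 0.01317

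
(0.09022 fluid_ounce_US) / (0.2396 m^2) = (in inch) 0.0004384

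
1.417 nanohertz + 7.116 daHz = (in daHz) 7.116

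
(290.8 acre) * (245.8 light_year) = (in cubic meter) 2.737e+24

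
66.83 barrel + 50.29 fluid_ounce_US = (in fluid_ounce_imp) 3.74e+05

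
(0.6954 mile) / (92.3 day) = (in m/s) 0.0001403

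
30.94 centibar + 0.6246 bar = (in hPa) 934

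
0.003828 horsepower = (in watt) 2.855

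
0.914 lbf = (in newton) 4.066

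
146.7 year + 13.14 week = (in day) 5.364e+04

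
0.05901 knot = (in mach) 8.916e-05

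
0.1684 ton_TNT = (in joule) 7.046e+08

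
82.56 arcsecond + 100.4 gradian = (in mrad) 1577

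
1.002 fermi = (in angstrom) 1.002e-05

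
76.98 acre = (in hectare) 31.15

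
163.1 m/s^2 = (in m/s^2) 163.1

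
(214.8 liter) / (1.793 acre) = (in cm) 0.00296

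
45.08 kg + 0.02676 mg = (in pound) 99.38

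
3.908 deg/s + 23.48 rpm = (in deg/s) 144.8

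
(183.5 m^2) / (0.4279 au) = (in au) 1.916e-20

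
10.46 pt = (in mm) 3.69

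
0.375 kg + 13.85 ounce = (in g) 767.6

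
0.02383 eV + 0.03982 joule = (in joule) 0.03982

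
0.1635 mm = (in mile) 1.016e-07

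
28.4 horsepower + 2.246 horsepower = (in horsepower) 30.65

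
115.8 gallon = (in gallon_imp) 96.42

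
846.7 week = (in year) 16.24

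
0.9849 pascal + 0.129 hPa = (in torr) 0.1041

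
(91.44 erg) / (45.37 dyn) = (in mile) 1.252e-05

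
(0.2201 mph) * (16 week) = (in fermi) 9.521e+20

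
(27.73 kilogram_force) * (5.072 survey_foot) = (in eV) 2.624e+21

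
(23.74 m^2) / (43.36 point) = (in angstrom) 1.552e+13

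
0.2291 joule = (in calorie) 0.05476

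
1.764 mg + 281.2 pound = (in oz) 4499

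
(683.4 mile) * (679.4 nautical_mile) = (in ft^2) 1.49e+13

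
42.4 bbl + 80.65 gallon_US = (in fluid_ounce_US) 2.383e+05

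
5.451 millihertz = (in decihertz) 0.05451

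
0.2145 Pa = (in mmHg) 0.001609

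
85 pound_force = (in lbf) 85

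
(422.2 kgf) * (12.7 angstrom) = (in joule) 5.258e-06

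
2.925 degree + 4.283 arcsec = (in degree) 2.926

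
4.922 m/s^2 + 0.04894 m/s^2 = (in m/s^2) 4.971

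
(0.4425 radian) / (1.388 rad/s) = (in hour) 8.856e-05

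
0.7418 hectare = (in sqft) 7.985e+04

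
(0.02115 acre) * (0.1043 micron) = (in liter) 0.008927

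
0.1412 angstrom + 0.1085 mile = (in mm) 1.746e+05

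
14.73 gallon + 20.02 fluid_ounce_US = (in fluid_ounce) 1905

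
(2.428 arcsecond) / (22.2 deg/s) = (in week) 5.023e-11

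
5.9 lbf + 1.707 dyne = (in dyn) 2.624e+06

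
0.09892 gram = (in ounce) 0.003489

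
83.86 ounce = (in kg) 2.377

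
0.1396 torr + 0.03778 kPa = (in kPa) 0.05639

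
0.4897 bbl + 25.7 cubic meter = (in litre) 2.578e+04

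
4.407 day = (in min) 6346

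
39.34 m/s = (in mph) 88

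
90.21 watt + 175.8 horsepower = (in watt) 1.312e+05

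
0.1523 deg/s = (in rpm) 0.02538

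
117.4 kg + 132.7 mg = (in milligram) 1.174e+08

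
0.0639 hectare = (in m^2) 639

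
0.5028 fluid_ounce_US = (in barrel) 9.353e-05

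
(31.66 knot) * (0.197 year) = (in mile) 6.287e+04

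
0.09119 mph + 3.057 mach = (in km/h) 3747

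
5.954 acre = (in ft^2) 2.594e+05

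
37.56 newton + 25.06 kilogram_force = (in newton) 283.3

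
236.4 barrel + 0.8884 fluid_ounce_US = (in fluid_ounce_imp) 1.323e+06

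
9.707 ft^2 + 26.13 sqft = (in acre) 0.0008227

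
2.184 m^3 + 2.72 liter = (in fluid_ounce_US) 7.394e+04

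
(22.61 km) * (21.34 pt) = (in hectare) 0.01702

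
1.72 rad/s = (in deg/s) 98.55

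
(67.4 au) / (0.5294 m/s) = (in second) 1.905e+13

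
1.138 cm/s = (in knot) 0.02212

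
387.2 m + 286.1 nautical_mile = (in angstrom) 5.302e+15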